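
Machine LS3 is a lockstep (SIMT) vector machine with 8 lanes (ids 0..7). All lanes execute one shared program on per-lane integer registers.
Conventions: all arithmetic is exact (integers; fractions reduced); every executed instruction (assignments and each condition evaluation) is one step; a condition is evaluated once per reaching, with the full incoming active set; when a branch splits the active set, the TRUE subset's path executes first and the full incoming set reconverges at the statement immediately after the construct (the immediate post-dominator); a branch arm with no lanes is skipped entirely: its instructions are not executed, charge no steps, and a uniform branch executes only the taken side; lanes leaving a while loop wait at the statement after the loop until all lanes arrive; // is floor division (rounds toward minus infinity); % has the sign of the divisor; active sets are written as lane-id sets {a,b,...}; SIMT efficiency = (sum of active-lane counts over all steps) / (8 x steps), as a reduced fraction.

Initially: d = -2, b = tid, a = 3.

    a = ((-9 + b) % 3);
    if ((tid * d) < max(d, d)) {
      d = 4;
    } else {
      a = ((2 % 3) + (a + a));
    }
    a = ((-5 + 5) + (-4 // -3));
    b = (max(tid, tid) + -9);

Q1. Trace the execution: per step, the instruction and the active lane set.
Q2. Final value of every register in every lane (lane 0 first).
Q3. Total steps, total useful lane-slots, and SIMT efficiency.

step 0: a <- ((-9 + b) % 3)          {0,1,2,3,4,5,6,7}
step 1: eval ((tid * d) < max(d, d)) {0,1,2,3,4,5,6,7}
step 2: d <- 4                       {2,3,4,5,6,7}
step 3: a <- ((2 % 3) + (a + a))     {0,1}
step 4: a <- ((-5 + 5) + (-4 // -3)) {0,1,2,3,4,5,6,7}
step 5: b <- (max(tid, tid) + -9)    {0,1,2,3,4,5,6,7}

Answer: 6 steps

d: -2,-2,4,4,4,4,4,4
b: -9,-8,-7,-6,-5,-4,-3,-2
a: 1,1,1,1,1,1,1,1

steps = 6; useful = 40; efficiency = 40/48 = 5/6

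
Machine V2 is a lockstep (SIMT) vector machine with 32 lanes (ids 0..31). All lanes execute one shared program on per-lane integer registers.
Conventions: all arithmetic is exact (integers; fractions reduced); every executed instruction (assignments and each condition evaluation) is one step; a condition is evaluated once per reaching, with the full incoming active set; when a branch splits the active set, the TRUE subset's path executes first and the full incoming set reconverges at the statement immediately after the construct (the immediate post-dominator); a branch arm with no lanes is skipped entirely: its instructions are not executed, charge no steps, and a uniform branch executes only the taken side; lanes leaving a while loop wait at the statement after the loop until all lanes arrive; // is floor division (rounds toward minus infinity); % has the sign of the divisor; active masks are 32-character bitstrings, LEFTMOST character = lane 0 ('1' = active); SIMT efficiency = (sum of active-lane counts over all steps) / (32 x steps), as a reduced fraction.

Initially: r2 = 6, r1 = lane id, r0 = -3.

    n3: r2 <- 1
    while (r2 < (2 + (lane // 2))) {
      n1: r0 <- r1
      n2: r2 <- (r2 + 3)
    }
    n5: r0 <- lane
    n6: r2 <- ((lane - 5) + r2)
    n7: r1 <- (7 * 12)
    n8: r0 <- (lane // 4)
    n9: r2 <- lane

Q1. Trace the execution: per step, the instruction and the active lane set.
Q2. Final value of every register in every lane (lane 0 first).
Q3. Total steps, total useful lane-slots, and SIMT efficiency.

step 0: r2 <- 1                      11111111111111111111111111111111
step 1: eval (r2 < (2 + (lane // 2))) 11111111111111111111111111111111
step 2: r0 <- r1                     11111111111111111111111111111111
step 3: r2 <- (r2 + 3)               11111111111111111111111111111111
step 4: eval (r2 < (2 + (lane // 2))) 11111111111111111111111111111111
step 5: r0 <- r1                     00000011111111111111111111111111
step 6: r2 <- (r2 + 3)               00000011111111111111111111111111
step 7: eval (r2 < (2 + (lane // 2))) 00000011111111111111111111111111
step 8: r0 <- r1                     00000000000011111111111111111111
step 9: r2 <- (r2 + 3)               00000000000011111111111111111111
step 10: eval (r2 < (2 + (lane // 2))) 00000000000011111111111111111111
step 11: r0 <- r1                     00000000000000000011111111111111
step 12: r2 <- (r2 + 3)               00000000000000000011111111111111
step 13: eval (r2 < (2 + (lane // 2))) 00000000000000000011111111111111
step 14: r0 <- r1                     00000000000000000000000011111111
step 15: r2 <- (r2 + 3)               00000000000000000000000011111111
step 16: eval (r2 < (2 + (lane // 2))) 00000000000000000000000011111111
step 17: r0 <- r1                     00000000000000000000000000000011
step 18: r2 <- (r2 + 3)               00000000000000000000000000000011
step 19: eval (r2 < (2 + (lane // 2))) 00000000000000000000000000000011
step 20: r0 <- lane                   11111111111111111111111111111111
step 21: r2 <- ((lane - 5) + r2)      11111111111111111111111111111111
step 22: r1 <- (7 * 12)               11111111111111111111111111111111
step 23: r0 <- (lane // 4)            11111111111111111111111111111111
step 24: r2 <- lane                   11111111111111111111111111111111

Answer: 25 steps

r2: 0,1,2,3,4,5,6,7,8,9,10,11,12,13,14,15,16,17,18,19,20,21,22,23,24,25,26,27,28,29,30,31
r1: 84,84,84,84,84,84,84,84,84,84,84,84,84,84,84,84,84,84,84,84,84,84,84,84,84,84,84,84,84,84,84,84
r0: 0,0,0,0,1,1,1,1,2,2,2,2,3,3,3,3,4,4,4,4,5,5,5,5,6,6,6,6,7,7,7,7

steps = 25; useful = 530; efficiency = 530/800 = 53/80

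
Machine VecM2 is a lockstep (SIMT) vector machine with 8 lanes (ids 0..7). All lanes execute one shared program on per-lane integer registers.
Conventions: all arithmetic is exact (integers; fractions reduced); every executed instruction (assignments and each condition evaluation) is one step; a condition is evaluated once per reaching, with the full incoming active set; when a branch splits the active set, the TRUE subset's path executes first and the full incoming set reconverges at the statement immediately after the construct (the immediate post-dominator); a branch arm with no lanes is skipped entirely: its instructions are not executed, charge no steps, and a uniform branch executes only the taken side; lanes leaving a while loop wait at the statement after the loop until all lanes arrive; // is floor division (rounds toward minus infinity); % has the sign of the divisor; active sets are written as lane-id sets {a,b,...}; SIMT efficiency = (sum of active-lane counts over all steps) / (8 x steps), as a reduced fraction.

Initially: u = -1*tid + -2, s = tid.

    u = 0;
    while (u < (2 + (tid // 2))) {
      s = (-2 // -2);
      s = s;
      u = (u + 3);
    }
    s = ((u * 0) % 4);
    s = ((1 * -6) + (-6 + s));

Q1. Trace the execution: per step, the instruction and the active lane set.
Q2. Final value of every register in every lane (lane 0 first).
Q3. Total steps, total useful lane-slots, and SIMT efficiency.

step 0: u <- 0                       {0,1,2,3,4,5,6,7}
step 1: eval (u < (2 + (tid // 2)))  {0,1,2,3,4,5,6,7}
step 2: s <- (-2 // -2)              {0,1,2,3,4,5,6,7}
step 3: s <- s                       {0,1,2,3,4,5,6,7}
step 4: u <- (u + 3)                 {0,1,2,3,4,5,6,7}
step 5: eval (u < (2 + (tid // 2)))  {0,1,2,3,4,5,6,7}
step 6: s <- (-2 // -2)              {4,5,6,7}
step 7: s <- s                       {4,5,6,7}
step 8: u <- (u + 3)                 {4,5,6,7}
step 9: eval (u < (2 + (tid // 2)))  {4,5,6,7}
step 10: s <- ((u * 0) % 4)           {0,1,2,3,4,5,6,7}
step 11: s <- ((1 * -6) + (-6 + s))   {0,1,2,3,4,5,6,7}

Answer: 12 steps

u: 3,3,3,3,6,6,6,6
s: -12,-12,-12,-12,-12,-12,-12,-12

steps = 12; useful = 80; efficiency = 80/96 = 5/6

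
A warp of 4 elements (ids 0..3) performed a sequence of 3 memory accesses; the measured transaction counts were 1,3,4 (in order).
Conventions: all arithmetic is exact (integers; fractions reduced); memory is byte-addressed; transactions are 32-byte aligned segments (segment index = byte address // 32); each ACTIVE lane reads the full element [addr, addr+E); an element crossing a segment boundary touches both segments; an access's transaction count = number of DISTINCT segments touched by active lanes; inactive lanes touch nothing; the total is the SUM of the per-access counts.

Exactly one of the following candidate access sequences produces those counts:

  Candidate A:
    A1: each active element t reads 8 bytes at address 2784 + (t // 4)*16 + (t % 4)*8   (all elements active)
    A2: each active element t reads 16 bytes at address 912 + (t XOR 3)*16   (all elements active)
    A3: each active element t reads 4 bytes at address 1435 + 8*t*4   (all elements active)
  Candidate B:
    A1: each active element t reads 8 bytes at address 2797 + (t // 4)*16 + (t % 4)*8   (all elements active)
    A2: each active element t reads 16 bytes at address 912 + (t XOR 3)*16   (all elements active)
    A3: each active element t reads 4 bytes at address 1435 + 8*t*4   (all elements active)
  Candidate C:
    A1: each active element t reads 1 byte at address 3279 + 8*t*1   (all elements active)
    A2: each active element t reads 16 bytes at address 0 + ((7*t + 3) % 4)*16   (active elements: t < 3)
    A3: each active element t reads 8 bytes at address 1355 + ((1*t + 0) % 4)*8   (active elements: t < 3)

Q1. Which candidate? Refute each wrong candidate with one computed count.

B: A1 gives 2 transactions, not 1
C: A1 gives 2 transactions, not 1
A: all counts match (1,3,4)

Answer: A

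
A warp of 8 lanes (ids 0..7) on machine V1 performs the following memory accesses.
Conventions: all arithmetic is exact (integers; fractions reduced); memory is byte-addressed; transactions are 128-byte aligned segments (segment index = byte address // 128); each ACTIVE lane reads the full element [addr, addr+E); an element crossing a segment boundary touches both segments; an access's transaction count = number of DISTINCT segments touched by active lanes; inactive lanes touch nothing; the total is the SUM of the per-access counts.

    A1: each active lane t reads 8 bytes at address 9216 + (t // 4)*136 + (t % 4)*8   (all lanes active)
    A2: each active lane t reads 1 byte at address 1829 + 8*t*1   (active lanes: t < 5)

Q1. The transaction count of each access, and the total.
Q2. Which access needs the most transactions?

A1: 2 transactions
A2: 1 transaction

Answer: 2,1; total 3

Answer: A1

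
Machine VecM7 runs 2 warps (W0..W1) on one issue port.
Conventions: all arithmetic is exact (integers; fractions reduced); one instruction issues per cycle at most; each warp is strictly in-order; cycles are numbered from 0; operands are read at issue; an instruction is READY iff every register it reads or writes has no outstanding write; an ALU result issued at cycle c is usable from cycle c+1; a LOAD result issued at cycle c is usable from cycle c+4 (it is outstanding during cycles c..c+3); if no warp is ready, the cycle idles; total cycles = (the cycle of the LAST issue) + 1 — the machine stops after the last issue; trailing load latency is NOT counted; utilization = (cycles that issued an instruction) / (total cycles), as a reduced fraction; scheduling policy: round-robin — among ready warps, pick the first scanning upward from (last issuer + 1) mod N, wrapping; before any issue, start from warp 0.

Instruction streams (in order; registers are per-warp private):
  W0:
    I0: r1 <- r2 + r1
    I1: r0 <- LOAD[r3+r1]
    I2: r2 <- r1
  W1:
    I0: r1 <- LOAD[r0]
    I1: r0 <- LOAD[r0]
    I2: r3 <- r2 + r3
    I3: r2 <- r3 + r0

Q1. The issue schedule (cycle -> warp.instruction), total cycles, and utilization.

cycle 0: W0.I0
cycle 1: W1.I0
cycle 2: W0.I1
cycle 3: W1.I1
cycle 4: W0.I2
cycle 5: W1.I2
cycle 6: idle
cycle 7: W1.I3

Answer: 8 cycles, utilization 7/8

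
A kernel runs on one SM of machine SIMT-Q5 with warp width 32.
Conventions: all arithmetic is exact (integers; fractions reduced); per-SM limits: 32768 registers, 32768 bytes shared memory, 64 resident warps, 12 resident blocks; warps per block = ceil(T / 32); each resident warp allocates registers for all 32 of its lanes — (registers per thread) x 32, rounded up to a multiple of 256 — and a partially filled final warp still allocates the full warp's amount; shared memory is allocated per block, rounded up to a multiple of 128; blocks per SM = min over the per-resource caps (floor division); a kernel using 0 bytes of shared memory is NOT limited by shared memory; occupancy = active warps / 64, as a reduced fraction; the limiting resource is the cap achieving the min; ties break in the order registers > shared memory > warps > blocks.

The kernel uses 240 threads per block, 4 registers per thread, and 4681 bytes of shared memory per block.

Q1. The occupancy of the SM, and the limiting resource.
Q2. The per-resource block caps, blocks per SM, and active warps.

Answer: occupancy 3/4, limited by shared memory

registers: 16 blocks
shared memory: 6 blocks
warps: 8 blocks
blocks: 12 blocks

Answer: 6 blocks, 48 active warps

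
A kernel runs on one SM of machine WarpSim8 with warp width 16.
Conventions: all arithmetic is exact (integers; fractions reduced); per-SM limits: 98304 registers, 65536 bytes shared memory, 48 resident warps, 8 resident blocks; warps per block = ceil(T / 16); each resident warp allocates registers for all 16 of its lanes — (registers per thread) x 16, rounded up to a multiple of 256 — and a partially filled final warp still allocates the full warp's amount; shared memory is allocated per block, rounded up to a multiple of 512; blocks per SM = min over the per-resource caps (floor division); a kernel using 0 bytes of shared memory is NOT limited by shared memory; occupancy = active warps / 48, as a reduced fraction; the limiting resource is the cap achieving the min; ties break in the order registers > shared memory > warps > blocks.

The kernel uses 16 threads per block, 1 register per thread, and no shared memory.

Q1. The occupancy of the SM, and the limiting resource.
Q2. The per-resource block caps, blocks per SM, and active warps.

Answer: occupancy 1/6, limited by blocks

registers: 384 blocks
shared memory: no limit (kernel uses none)
warps: 48 blocks
blocks: 8 blocks

Answer: 8 blocks, 8 active warps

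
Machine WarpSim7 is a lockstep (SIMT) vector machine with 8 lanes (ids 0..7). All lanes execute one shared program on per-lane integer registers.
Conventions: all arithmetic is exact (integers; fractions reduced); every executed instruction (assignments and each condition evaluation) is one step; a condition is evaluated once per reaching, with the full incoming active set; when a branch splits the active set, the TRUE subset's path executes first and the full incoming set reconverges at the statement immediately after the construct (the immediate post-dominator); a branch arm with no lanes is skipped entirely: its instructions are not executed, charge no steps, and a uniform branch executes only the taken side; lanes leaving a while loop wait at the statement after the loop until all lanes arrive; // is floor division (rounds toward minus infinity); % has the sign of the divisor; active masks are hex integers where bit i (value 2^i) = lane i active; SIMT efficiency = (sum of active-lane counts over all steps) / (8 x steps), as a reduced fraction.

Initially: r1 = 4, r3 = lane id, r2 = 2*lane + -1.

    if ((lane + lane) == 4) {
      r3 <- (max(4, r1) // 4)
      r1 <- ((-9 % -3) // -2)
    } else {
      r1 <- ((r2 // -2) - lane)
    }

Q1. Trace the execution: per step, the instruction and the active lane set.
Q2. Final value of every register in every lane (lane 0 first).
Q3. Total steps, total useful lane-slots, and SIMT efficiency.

step 0: eval ((lane + lane) == 4)    0xff
step 1: r3 <- (max(4, r1) // 4)      0x04
step 2: r1 <- ((-9 % -3) // -2)      0x04
step 3: r1 <- ((r2 // -2) - lane)    0xfb

Answer: 4 steps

r1: 0,-2,0,-6,-8,-10,-12,-14
r3: 0,1,1,3,4,5,6,7
r2: -1,1,3,5,7,9,11,13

steps = 4; useful = 17; efficiency = 17/32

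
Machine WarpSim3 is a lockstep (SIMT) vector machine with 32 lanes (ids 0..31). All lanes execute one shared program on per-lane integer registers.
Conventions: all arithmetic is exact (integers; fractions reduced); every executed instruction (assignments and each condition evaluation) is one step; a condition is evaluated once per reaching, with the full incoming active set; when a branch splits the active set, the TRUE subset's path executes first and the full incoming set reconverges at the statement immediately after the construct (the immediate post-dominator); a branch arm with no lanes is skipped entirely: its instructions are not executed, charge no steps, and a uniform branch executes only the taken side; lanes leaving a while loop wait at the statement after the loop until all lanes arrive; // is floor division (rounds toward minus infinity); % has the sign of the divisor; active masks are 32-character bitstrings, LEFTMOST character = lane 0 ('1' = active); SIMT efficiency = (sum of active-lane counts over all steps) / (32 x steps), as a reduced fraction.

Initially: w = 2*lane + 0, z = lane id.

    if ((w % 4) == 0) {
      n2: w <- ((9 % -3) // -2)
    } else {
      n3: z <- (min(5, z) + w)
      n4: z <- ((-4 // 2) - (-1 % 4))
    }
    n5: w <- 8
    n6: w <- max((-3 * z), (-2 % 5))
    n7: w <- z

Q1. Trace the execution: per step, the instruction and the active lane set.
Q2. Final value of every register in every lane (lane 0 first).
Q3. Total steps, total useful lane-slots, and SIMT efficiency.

step 0: eval ((w % 4) == 0)          11111111111111111111111111111111
step 1: w <- ((9 % -3) // -2)        10101010101010101010101010101010
step 2: z <- (min(5, z) + w)         01010101010101010101010101010101
step 3: z <- ((-4 // 2) - (-1 % 4))  01010101010101010101010101010101
step 4: w <- 8                       11111111111111111111111111111111
step 5: w <- max((-3 * z), (-2 % 5)) 11111111111111111111111111111111
step 6: w <- z                       11111111111111111111111111111111

Answer: 7 steps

w: 0,-5,2,-5,4,-5,6,-5,8,-5,10,-5,12,-5,14,-5,16,-5,18,-5,20,-5,22,-5,24,-5,26,-5,28,-5,30,-5
z: 0,-5,2,-5,4,-5,6,-5,8,-5,10,-5,12,-5,14,-5,16,-5,18,-5,20,-5,22,-5,24,-5,26,-5,28,-5,30,-5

steps = 7; useful = 176; efficiency = 176/224 = 11/14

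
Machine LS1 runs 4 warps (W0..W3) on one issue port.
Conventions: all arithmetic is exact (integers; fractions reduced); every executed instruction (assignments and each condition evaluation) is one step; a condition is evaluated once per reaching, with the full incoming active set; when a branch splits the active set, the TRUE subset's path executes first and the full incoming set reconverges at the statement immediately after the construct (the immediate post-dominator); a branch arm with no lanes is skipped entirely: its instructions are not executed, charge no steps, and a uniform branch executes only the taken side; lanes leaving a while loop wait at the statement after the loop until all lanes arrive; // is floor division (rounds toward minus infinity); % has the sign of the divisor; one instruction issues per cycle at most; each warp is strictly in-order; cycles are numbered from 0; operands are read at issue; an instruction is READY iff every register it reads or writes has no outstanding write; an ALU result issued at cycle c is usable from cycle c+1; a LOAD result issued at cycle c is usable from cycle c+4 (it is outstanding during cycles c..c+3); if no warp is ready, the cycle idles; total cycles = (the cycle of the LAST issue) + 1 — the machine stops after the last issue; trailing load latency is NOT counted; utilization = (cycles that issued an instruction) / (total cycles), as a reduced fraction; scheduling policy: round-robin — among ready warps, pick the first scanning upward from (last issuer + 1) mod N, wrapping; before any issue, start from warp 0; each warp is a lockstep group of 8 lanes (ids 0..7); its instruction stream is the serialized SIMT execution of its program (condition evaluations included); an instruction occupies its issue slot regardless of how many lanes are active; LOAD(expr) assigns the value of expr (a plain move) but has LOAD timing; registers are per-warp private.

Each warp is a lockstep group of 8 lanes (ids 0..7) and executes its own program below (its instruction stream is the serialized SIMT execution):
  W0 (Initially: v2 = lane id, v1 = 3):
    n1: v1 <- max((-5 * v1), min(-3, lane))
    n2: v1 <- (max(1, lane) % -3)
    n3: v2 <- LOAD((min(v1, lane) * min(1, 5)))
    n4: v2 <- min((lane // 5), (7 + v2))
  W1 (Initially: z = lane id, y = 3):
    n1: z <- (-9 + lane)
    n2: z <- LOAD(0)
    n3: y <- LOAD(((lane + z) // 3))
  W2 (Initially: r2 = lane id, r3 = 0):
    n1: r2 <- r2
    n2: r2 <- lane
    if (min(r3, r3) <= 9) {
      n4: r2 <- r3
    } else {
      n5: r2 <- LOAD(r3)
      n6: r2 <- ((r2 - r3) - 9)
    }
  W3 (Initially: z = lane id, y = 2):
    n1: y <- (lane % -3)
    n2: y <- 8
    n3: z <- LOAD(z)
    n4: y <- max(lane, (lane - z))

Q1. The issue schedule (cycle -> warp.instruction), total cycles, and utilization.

cycle 0: W0.I0
cycle 1: W1.I0
cycle 2: W2.I0
cycle 3: W3.I0
cycle 4: W0.I1
cycle 5: W1.I1
cycle 6: W2.I1
cycle 7: W3.I1
cycle 8: W0.I2
cycle 9: W1.I2
cycle 10: W2.I2
cycle 11: W3.I2
cycle 12: W0.I3
cycle 13: W2.I3
cycle 14: idle
cycle 15: W3.I3

Answer: 16 cycles, utilization 15/16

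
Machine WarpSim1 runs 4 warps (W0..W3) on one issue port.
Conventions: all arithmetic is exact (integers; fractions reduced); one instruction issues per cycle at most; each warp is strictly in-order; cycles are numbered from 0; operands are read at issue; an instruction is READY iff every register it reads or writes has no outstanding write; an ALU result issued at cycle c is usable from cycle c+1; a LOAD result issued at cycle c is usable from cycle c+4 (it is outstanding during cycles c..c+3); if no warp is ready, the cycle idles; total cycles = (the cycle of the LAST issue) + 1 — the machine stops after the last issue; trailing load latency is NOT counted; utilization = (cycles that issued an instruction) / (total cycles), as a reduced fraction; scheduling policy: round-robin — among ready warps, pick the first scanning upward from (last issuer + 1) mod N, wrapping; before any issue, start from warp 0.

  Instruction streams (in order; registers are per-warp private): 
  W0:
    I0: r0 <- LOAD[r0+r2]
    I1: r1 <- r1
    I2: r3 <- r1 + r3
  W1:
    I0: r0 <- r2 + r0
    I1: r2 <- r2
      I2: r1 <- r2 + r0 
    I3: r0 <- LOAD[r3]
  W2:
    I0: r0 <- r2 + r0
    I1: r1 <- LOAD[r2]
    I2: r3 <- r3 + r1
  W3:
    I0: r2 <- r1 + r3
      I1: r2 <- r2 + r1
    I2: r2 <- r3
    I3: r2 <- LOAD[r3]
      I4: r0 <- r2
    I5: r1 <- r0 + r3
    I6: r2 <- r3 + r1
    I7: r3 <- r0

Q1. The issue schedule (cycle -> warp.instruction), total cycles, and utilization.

cycle 0: W0.I0
cycle 1: W1.I0
cycle 2: W2.I0
cycle 3: W3.I0
cycle 4: W0.I1
cycle 5: W1.I1
cycle 6: W2.I1
cycle 7: W3.I1
cycle 8: W0.I2
cycle 9: W1.I2
cycle 10: W2.I2
cycle 11: W3.I2
cycle 12: W1.I3
cycle 13: W3.I3
cycle 14: idle
cycle 15: idle
cycle 16: idle
cycle 17: W3.I4
cycle 18: W3.I5
cycle 19: W3.I6
cycle 20: W3.I7

Answer: 21 cycles, utilization 6/7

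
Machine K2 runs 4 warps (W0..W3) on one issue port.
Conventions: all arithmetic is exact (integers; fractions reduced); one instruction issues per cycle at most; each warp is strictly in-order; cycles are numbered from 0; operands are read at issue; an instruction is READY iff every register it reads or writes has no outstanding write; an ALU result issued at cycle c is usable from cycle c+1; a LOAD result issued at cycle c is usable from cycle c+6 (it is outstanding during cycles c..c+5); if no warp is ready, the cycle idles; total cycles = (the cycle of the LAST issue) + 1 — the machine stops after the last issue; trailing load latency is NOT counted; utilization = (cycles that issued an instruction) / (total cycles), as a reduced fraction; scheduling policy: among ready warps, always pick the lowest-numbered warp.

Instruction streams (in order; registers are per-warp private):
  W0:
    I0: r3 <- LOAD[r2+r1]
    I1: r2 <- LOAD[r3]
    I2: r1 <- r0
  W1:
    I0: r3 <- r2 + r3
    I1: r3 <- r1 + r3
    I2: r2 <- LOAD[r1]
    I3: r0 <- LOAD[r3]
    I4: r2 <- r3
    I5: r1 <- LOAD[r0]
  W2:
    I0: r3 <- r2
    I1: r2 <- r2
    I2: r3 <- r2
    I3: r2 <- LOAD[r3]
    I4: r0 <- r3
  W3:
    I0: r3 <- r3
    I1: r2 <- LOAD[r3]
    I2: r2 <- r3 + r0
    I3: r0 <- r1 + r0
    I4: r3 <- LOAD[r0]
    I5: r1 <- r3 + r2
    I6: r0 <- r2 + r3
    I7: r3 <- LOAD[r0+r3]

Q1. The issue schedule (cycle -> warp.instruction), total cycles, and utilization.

cycle 0: W0.I0
cycle 1: W1.I0
cycle 2: W1.I1
cycle 3: W1.I2
cycle 4: W1.I3
cycle 5: W2.I0
cycle 6: W0.I1
cycle 7: W0.I2
cycle 8: W2.I1
cycle 9: W1.I4
cycle 10: W1.I5
cycle 11: W2.I2
cycle 12: W2.I3
cycle 13: W2.I4
cycle 14: W3.I0
cycle 15: W3.I1
cycle 16: idle
cycle 17: idle
cycle 18: idle
cycle 19: idle
cycle 20: idle
cycle 21: W3.I2
cycle 22: W3.I3
cycle 23: W3.I4
cycle 24: idle
cycle 25: idle
cycle 26: idle
cycle 27: idle
cycle 28: idle
cycle 29: W3.I5
cycle 30: W3.I6
cycle 31: W3.I7

Answer: 32 cycles, utilization 11/16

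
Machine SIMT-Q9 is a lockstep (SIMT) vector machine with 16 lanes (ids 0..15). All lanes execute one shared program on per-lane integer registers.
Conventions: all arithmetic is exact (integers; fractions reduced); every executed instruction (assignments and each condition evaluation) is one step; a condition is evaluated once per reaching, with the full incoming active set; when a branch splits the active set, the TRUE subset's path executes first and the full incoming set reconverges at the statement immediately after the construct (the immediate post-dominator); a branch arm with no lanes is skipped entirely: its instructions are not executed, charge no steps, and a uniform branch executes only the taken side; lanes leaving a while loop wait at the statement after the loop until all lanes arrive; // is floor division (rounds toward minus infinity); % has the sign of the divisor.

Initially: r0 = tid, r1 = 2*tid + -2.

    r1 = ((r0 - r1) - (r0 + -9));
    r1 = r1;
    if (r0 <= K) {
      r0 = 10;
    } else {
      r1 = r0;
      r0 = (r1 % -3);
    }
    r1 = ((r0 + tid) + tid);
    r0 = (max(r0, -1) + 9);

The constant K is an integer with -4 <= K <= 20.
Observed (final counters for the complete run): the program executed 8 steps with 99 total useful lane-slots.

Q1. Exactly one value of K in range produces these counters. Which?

Answer: K = 12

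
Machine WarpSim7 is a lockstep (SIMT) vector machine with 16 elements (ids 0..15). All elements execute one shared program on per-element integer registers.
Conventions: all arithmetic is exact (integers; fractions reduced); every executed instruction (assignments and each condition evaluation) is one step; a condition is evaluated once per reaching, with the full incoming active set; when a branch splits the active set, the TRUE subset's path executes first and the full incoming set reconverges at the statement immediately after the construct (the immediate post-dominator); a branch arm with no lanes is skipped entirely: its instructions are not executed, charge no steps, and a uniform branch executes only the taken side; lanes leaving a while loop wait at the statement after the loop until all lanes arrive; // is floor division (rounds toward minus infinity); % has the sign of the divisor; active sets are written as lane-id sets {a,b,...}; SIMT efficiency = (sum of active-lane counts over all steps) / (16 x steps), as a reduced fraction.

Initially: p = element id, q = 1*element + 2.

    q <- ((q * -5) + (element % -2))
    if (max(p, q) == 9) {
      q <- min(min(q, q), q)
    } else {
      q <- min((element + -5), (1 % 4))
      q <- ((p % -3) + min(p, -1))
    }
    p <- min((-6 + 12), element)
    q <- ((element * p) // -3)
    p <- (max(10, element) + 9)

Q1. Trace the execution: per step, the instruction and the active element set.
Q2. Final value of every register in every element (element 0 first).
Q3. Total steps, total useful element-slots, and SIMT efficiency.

step 0: q <- ((q * -5) + (element % -2)) {0,1,2,3,4,5,6,7,8,9,10,11,12,13,14,15}
step 1: eval (max(p, q) == 9)        {0,1,2,3,4,5,6,7,8,9,10,11,12,13,14,15}
step 2: q <- min(min(q, q), q)       {9}
step 3: q <- min((element + -5), (1 % 4)) {0,1,2,3,4,5,6,7,8,10,11,12,13,14,15}
step 4: q <- ((p % -3) + min(p, -1)) {0,1,2,3,4,5,6,7,8,10,11,12,13,14,15}
step 5: p <- min((-6 + 12), element) {0,1,2,3,4,5,6,7,8,9,10,11,12,13,14,15}
step 6: q <- ((element * p) // -3)   {0,1,2,3,4,5,6,7,8,9,10,11,12,13,14,15}
step 7: p <- (max(10, element) + 9)  {0,1,2,3,4,5,6,7,8,9,10,11,12,13,14,15}

Answer: 8 steps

p: 19,19,19,19,19,19,19,19,19,19,19,20,21,22,23,24
q: 0,-1,-2,-3,-6,-9,-12,-14,-16,-18,-20,-22,-24,-26,-28,-30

steps = 8; useful = 111; efficiency = 111/128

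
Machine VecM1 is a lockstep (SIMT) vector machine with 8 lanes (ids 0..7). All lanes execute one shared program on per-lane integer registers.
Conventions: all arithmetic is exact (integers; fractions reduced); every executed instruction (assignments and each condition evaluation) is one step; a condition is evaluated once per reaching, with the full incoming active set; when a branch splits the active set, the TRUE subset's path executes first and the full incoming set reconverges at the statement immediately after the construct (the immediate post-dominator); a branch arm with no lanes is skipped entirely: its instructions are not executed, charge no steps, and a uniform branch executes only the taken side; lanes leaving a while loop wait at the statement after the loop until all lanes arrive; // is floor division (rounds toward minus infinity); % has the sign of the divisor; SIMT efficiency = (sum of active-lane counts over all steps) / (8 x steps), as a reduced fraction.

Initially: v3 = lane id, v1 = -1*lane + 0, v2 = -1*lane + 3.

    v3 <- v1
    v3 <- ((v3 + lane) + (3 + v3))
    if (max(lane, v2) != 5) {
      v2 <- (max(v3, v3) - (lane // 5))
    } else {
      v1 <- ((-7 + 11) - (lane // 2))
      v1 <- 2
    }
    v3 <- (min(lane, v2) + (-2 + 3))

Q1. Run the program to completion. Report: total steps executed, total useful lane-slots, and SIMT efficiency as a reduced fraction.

Answer: 7 steps, 41 useful, 41/56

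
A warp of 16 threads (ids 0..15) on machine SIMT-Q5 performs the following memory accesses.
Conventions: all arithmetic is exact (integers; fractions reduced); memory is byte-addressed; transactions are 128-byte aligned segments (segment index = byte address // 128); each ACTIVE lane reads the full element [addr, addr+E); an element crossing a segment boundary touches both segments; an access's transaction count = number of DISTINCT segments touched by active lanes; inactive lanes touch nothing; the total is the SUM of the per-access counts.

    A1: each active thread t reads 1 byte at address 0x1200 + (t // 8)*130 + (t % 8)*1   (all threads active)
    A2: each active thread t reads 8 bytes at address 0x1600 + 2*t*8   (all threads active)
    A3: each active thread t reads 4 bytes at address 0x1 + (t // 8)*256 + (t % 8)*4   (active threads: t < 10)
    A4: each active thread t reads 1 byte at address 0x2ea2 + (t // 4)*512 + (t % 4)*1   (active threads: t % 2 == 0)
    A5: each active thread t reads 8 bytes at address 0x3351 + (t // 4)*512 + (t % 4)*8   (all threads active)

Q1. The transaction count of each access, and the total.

A1: 2 transactions
A2: 2 transactions
A3: 2 transactions
A4: 4 transactions
A5: 4 transactions

Answer: 2,2,2,4,4; total 14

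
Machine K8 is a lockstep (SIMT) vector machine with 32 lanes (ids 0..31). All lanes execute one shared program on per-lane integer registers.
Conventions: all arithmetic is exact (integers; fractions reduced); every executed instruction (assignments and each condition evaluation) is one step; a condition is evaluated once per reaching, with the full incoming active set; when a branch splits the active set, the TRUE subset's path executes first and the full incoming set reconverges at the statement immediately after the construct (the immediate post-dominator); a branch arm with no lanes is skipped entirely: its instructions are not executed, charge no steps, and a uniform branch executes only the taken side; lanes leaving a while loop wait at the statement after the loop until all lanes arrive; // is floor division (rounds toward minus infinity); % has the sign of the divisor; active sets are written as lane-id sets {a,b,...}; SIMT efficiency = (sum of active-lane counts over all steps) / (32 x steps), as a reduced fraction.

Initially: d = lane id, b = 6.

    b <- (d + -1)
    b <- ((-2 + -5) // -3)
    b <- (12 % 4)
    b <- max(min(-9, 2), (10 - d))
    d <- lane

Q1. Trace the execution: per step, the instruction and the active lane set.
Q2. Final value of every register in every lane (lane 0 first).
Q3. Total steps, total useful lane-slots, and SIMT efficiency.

step 0: b <- (d + -1)                {0,1,2,3,4,5,6,7,8,9,10,11,12,13,14,15,16,17,18,19,20,21,22,23,24,25,26,27,28,29,30,31}
step 1: b <- ((-2 + -5) // -3)       {0,1,2,3,4,5,6,7,8,9,10,11,12,13,14,15,16,17,18,19,20,21,22,23,24,25,26,27,28,29,30,31}
step 2: b <- (12 % 4)                {0,1,2,3,4,5,6,7,8,9,10,11,12,13,14,15,16,17,18,19,20,21,22,23,24,25,26,27,28,29,30,31}
step 3: b <- max(min(-9, 2), (10 - d)) {0,1,2,3,4,5,6,7,8,9,10,11,12,13,14,15,16,17,18,19,20,21,22,23,24,25,26,27,28,29,30,31}
step 4: d <- lane                    {0,1,2,3,4,5,6,7,8,9,10,11,12,13,14,15,16,17,18,19,20,21,22,23,24,25,26,27,28,29,30,31}

Answer: 5 steps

d: 0,1,2,3,4,5,6,7,8,9,10,11,12,13,14,15,16,17,18,19,20,21,22,23,24,25,26,27,28,29,30,31
b: 10,9,8,7,6,5,4,3,2,1,0,-1,-2,-3,-4,-5,-6,-7,-8,-9,-9,-9,-9,-9,-9,-9,-9,-9,-9,-9,-9,-9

steps = 5; useful = 160; efficiency = 160/160 = 1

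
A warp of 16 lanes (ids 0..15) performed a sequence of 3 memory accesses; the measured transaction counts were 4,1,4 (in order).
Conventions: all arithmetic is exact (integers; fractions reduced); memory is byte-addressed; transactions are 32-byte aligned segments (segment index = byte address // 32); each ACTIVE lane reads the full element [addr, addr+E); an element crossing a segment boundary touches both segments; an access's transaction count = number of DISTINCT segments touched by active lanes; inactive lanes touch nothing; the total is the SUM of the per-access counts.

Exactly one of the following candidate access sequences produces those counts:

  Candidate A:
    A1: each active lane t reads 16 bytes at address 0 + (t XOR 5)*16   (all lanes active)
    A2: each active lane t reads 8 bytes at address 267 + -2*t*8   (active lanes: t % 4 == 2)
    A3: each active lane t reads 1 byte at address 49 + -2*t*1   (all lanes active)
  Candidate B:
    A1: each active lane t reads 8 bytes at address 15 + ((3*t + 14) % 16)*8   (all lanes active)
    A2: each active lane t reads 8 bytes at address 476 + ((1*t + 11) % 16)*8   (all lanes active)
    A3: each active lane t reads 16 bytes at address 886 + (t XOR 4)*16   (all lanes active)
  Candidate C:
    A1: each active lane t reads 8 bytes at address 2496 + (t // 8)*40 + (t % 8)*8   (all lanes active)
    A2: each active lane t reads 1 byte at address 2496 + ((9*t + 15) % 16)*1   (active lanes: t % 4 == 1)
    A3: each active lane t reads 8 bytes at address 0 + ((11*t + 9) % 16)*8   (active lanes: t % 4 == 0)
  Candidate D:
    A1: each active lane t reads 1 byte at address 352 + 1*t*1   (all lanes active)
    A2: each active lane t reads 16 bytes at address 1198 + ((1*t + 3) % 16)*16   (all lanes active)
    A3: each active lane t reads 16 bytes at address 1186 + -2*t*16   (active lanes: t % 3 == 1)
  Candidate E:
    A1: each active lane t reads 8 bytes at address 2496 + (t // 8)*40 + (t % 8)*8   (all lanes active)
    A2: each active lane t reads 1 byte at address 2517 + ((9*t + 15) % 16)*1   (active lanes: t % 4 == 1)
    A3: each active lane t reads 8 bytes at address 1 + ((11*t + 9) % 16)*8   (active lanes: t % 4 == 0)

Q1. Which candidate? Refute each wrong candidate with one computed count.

A: A1 gives 8 transactions, not 4
B: A1 gives 5 transactions, not 4
D: A1 gives 1 transaction, not 4
E: A2 gives 2 transactions, not 1
C: all counts match (4,1,4)

Answer: C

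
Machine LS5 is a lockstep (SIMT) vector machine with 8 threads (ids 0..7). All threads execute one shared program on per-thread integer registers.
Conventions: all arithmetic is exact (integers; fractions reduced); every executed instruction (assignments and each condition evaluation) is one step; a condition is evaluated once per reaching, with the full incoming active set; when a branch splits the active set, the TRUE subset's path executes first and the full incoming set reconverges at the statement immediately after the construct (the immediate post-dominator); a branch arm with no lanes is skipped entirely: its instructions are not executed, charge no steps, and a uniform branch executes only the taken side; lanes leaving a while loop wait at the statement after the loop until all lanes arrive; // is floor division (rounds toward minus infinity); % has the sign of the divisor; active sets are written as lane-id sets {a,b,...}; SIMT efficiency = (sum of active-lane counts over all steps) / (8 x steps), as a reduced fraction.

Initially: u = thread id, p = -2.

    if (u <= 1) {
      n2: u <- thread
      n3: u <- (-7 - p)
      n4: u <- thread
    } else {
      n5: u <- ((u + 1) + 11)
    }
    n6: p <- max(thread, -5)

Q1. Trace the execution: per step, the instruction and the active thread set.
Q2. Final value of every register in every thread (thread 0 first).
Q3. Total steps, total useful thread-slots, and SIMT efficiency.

step 0: eval (u <= 1)                {0,1,2,3,4,5,6,7}
step 1: u <- thread                  {0,1}
step 2: u <- (-7 - p)                {0,1}
step 3: u <- thread                  {0,1}
step 4: u <- ((u + 1) + 11)          {2,3,4,5,6,7}
step 5: p <- max(thread, -5)         {0,1,2,3,4,5,6,7}

Answer: 6 steps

u: 0,1,14,15,16,17,18,19
p: 0,1,2,3,4,5,6,7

steps = 6; useful = 28; efficiency = 28/48 = 7/12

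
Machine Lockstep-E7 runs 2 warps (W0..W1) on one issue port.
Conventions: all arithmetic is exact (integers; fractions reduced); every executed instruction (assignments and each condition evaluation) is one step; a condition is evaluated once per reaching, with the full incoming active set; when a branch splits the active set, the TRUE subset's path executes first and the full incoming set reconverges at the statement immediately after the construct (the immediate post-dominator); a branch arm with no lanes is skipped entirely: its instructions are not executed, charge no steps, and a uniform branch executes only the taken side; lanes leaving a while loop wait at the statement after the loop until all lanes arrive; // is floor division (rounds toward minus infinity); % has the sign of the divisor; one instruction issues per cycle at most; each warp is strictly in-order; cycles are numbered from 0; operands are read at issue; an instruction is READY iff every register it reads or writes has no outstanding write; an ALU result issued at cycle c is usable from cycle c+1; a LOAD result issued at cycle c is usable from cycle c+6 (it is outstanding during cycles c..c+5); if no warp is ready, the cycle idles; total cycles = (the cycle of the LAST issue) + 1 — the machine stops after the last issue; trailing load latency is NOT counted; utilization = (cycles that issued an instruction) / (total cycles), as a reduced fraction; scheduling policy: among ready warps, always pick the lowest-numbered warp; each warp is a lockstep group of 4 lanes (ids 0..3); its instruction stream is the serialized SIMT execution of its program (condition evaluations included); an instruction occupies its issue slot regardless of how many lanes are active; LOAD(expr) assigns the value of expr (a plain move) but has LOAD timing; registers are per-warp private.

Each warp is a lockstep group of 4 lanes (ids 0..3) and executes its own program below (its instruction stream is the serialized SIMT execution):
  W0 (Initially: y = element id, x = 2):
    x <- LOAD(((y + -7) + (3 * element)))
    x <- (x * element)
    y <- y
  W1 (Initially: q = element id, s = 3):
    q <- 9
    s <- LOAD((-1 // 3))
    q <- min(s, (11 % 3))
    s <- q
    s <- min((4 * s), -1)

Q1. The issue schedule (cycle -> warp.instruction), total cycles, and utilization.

cycle 0: W0.I0
cycle 1: W1.I0
cycle 2: W1.I1
cycle 3: idle
cycle 4: idle
cycle 5: idle
cycle 6: W0.I1
cycle 7: W0.I2
cycle 8: W1.I2
cycle 9: W1.I3
cycle 10: W1.I4

Answer: 11 cycles, utilization 8/11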